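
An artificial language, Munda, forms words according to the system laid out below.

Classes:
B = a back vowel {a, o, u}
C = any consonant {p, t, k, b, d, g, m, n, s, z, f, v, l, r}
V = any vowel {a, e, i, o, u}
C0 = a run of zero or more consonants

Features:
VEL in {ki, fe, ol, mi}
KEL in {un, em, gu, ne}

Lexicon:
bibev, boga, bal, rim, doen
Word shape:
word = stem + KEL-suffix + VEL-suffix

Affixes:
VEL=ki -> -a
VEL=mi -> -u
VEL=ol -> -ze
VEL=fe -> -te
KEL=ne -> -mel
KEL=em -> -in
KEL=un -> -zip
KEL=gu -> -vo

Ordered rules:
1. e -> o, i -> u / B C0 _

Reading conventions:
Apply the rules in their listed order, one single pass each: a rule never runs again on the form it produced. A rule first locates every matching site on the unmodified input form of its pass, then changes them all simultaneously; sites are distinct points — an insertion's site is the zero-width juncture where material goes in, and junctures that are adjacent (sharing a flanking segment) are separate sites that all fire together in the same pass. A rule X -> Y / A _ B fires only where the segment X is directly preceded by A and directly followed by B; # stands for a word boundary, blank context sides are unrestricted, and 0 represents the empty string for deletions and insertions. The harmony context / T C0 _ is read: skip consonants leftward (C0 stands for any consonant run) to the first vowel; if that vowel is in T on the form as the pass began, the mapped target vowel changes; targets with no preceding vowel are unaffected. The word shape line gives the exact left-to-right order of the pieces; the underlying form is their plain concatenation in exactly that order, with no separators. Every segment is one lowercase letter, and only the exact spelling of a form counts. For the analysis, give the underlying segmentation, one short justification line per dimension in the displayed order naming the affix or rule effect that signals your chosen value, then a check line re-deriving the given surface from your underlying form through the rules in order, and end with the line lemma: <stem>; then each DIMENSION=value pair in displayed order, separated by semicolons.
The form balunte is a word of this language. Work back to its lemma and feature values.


underlying: bal-in-te
VEL=fe - signalled by the affix -te
KEL=em - signalled by the affix -in
check: balinte -> balunte
lemma: bal; VEL=fe; KEL=em


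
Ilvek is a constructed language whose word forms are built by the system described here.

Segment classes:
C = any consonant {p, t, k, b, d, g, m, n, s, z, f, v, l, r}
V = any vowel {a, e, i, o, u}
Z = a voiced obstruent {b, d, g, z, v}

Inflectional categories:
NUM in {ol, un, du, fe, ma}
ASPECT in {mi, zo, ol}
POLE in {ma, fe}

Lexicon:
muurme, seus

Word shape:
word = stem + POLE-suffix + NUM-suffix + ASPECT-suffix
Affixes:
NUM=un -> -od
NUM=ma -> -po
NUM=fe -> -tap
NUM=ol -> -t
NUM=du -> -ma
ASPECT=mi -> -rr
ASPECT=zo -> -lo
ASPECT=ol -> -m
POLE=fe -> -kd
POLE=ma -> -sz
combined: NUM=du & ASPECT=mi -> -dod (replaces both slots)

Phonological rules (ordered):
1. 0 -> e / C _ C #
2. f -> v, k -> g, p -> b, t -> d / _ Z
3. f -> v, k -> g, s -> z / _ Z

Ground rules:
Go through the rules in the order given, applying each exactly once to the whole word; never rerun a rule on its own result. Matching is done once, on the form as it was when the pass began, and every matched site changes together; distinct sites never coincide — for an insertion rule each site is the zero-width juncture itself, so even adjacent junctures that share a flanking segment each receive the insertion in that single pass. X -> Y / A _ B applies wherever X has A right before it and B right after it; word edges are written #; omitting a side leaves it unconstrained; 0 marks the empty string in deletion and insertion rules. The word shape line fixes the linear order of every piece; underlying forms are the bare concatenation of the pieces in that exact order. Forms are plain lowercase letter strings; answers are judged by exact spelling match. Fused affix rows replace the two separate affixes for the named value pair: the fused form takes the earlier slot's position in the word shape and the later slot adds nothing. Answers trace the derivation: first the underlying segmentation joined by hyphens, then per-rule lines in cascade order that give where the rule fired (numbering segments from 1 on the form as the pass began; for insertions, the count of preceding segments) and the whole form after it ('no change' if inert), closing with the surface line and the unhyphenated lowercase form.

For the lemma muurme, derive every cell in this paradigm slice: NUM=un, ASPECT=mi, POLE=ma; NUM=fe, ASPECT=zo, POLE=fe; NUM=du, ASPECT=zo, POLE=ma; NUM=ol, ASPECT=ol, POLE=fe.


cell NUM=un, ASPECT=mi, POLE=ma:
underlying: muurme-sz-od-rr
1. 0 -> e / C _ C #: inserts after position(s) 11: muurmeszodrer
2. f -> v, k -> g, p -> b, t -> d / _ Z: no change
3. f -> v, k -> g, s -> z / _ Z: fires at position(s) 7: muurmezzodrer
surface: muurmezzodrer

cell NUM=fe, ASPECT=zo, POLE=fe:
underlying: muurme-kd-tap-lo
1. 0 -> e / C _ C #: no change
2. f -> v, k -> g, p -> b, t -> d / _ Z: fires at position(s) 7: muurmegdtaplo
3. f -> v, k -> g, s -> z / _ Z: no change
surface: muurmegdtaplo

cell NUM=du, ASPECT=zo, POLE=ma:
underlying: muurme-sz-ma-lo
1. 0 -> e / C _ C #: no change
2. f -> v, k -> g, p -> b, t -> d / _ Z: no change
3. f -> v, k -> g, s -> z / _ Z: fires at position(s) 7: muurmezzmalo
surface: muurmezzmalo

cell NUM=ol, ASPECT=ol, POLE=fe:
underlying: muurme-kd-t-m
1. 0 -> e / C _ C #: inserts after position(s) 9: muurmekdtem
2. f -> v, k -> g, p -> b, t -> d / _ Z: fires at position(s) 7: muurmegdtem
3. f -> v, k -> g, s -> z / _ Z: no change
surface: muurmegdtem


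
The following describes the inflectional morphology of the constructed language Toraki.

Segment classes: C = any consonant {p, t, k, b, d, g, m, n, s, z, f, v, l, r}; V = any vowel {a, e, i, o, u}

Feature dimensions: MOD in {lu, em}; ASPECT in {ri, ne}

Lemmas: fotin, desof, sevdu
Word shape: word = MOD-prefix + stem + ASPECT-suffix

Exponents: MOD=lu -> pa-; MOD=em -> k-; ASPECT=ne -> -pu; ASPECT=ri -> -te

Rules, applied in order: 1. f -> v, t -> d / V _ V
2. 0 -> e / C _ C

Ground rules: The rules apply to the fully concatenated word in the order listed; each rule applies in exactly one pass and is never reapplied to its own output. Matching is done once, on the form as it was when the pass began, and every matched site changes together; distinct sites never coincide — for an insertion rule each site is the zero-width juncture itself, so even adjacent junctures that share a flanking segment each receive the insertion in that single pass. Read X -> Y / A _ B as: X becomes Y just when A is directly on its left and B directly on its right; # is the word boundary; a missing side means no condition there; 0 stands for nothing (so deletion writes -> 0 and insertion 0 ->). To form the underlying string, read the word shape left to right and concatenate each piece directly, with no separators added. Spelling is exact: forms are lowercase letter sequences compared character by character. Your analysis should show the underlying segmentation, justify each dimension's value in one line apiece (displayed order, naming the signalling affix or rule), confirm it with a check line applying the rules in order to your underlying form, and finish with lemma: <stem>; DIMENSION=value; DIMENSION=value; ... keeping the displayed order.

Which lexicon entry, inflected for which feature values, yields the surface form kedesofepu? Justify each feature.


underlying: k-desof-pu
MOD=em - signalled by the affix k-
ASPECT=ne - signalled by the affix -pu
check: kdesofpu -> kdesofpu -> kedesofepu
lemma: desof; MOD=em; ASPECT=ne


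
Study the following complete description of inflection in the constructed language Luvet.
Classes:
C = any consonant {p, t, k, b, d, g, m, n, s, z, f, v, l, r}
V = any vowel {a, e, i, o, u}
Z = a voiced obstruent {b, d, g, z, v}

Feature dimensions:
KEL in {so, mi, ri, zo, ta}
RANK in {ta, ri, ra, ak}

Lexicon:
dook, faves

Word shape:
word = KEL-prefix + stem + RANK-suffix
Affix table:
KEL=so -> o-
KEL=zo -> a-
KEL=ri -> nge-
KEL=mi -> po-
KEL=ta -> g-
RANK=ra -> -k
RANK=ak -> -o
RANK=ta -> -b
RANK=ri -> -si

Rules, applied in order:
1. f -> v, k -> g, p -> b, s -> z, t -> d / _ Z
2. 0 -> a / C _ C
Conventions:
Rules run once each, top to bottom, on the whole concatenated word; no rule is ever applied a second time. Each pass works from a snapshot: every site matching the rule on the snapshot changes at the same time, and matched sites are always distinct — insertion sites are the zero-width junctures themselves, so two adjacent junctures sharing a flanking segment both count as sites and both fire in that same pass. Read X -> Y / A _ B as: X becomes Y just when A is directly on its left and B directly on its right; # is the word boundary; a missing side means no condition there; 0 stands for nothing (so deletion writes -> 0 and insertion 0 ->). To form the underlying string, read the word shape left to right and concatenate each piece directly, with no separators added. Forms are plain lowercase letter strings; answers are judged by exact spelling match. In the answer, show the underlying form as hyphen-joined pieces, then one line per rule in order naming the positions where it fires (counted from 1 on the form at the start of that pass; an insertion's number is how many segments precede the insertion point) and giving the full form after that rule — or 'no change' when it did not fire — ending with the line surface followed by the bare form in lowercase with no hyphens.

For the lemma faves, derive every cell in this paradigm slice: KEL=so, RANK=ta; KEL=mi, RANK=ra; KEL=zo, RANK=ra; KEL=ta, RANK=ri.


cell KEL=so, RANK=ta:
underlying: o-faves-b
1. f -> v, k -> g, p -> b, s -> z, t -> d / _ Z: fires at position(s) 6: ofavezb
2. 0 -> a / C _ C: inserts after position(s) 6: ofavezab
surface: ofavezab

cell KEL=mi, RANK=ra:
underlying: po-faves-k
1. f -> v, k -> g, p -> b, s -> z, t -> d / _ Z: no change
2. 0 -> a / C _ C: inserts after position(s) 7: pofavesak
surface: pofavesak

cell KEL=zo, RANK=ra:
underlying: a-faves-k
1. f -> v, k -> g, p -> b, s -> z, t -> d / _ Z: no change
2. 0 -> a / C _ C: inserts after position(s) 6: afavesak
surface: afavesak

cell KEL=ta, RANK=ri:
underlying: g-faves-si
1. f -> v, k -> g, p -> b, s -> z, t -> d / _ Z: no change
2. 0 -> a / C _ C: inserts after position(s) 1, 6: gafavesasi
surface: gafavesasi


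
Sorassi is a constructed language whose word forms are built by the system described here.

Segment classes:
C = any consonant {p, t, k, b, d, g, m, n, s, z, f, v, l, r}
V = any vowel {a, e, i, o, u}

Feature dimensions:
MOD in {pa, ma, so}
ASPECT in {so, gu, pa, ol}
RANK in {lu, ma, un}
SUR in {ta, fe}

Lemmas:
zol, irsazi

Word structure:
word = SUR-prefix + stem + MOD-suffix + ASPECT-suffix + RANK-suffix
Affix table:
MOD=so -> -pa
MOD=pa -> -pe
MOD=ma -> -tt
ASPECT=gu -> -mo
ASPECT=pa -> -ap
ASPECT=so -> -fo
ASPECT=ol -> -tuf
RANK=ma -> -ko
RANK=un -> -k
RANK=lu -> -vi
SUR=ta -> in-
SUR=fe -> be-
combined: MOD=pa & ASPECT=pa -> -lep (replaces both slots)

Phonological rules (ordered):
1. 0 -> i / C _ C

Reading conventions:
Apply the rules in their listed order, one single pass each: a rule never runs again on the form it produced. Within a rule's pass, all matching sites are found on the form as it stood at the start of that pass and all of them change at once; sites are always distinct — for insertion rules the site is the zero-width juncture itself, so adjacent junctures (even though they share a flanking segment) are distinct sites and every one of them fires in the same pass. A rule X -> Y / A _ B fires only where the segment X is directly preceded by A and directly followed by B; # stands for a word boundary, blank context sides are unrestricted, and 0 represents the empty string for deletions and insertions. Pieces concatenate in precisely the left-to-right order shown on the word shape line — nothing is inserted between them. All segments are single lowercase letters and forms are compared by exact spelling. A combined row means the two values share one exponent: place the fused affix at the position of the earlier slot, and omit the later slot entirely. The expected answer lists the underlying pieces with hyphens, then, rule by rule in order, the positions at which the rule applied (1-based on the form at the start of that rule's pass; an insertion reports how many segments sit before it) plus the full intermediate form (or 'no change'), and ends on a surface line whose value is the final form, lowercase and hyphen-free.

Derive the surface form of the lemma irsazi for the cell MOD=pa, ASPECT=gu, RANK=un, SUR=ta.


underlying: in-irsazi-pe-mo-k
1. 0 -> i / C _ C: inserts after position(s) 4: inirisazipemok
surface: inirisazipemok


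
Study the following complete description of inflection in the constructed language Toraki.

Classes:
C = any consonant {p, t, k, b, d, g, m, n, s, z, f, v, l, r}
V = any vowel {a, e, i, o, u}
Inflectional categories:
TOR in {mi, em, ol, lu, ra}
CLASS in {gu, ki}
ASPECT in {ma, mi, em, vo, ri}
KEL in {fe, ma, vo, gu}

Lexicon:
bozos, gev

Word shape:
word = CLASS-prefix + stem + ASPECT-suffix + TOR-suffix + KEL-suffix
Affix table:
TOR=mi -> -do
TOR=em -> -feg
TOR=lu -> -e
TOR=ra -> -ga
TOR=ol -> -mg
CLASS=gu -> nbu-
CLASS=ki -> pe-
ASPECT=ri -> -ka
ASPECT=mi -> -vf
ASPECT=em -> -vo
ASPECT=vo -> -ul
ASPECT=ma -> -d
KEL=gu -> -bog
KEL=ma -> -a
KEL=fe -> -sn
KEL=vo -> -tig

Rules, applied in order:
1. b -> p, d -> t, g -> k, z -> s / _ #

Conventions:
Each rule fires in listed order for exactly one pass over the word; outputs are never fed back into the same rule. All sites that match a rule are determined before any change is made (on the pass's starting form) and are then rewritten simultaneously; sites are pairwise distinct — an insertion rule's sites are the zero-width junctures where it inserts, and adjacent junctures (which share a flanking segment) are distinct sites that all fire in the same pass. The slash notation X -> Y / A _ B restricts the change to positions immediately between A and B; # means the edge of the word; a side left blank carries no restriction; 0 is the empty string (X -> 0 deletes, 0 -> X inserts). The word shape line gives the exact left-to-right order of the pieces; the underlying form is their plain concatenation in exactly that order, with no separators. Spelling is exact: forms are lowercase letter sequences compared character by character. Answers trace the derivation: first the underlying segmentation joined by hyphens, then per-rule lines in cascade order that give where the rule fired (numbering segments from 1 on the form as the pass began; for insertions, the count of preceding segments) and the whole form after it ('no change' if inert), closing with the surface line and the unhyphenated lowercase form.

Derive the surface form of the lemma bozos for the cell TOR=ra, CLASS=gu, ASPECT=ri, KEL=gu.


underlying: nbu-bozos-ka-ga-bog
1. b -> p, d -> t, g -> k, z -> s / _ #: fires at position(s) 15: nbubozoskagabok
surface: nbubozoskagabok


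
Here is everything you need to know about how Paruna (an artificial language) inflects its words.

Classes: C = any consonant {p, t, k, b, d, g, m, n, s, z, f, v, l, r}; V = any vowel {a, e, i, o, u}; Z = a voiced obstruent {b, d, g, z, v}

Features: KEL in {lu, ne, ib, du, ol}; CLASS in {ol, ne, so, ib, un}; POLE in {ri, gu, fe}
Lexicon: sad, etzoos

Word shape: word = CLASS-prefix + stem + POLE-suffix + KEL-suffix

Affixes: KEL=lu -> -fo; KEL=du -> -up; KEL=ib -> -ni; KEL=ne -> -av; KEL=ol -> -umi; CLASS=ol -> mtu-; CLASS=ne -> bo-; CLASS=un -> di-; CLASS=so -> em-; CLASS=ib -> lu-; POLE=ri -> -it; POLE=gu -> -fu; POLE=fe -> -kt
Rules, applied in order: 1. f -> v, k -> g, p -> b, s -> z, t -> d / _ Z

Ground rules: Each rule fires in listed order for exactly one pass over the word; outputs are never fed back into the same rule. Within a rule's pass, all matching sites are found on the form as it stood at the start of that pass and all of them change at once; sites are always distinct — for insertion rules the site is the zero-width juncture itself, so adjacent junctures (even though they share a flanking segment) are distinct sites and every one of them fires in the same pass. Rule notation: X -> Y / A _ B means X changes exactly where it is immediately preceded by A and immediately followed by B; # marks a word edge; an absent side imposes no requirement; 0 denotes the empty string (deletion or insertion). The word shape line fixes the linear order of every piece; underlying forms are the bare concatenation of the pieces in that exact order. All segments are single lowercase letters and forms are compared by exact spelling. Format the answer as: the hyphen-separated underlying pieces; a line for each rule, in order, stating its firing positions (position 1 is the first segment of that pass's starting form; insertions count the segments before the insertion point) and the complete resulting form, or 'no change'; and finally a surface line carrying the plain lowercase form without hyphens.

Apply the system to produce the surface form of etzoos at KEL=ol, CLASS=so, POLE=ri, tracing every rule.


underlying: em-etzoos-it-umi
1. f -> v, k -> g, p -> b, s -> z, t -> d / _ Z: fires at position(s) 4: emedzoositumi
surface: emedzoositumi


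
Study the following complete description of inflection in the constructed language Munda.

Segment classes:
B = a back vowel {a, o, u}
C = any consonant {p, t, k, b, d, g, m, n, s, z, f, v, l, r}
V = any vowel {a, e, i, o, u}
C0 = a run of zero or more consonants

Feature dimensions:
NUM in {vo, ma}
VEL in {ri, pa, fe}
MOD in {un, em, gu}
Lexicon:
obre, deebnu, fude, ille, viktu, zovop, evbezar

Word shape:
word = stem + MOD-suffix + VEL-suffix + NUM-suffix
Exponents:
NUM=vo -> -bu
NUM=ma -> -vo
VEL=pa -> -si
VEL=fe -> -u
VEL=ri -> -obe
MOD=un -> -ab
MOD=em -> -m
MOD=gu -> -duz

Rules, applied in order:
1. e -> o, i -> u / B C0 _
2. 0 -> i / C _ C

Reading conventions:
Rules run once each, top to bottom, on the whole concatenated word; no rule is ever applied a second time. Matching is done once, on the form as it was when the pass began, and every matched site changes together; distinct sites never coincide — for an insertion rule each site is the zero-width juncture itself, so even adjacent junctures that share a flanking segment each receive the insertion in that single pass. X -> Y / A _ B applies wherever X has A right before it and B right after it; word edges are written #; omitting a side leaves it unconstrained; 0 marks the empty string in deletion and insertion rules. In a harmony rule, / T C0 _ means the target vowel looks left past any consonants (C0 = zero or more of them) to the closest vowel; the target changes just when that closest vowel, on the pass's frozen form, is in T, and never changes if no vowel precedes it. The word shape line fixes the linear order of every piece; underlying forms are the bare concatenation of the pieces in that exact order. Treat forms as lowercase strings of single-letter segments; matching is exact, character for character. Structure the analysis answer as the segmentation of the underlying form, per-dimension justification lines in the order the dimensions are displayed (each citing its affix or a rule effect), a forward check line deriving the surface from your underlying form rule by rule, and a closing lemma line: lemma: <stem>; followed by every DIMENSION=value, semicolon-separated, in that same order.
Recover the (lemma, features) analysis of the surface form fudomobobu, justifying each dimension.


underlying: fude-m-obe-bu
NUM=vo - signalled by the affix -bu
VEL=ri - signalled by the affix -obe
MOD=em - signalled by the affix -m
check: fudemobebu -> fudomobobu -> fudomobobu
lemma: fude; NUM=vo; VEL=ri; MOD=em


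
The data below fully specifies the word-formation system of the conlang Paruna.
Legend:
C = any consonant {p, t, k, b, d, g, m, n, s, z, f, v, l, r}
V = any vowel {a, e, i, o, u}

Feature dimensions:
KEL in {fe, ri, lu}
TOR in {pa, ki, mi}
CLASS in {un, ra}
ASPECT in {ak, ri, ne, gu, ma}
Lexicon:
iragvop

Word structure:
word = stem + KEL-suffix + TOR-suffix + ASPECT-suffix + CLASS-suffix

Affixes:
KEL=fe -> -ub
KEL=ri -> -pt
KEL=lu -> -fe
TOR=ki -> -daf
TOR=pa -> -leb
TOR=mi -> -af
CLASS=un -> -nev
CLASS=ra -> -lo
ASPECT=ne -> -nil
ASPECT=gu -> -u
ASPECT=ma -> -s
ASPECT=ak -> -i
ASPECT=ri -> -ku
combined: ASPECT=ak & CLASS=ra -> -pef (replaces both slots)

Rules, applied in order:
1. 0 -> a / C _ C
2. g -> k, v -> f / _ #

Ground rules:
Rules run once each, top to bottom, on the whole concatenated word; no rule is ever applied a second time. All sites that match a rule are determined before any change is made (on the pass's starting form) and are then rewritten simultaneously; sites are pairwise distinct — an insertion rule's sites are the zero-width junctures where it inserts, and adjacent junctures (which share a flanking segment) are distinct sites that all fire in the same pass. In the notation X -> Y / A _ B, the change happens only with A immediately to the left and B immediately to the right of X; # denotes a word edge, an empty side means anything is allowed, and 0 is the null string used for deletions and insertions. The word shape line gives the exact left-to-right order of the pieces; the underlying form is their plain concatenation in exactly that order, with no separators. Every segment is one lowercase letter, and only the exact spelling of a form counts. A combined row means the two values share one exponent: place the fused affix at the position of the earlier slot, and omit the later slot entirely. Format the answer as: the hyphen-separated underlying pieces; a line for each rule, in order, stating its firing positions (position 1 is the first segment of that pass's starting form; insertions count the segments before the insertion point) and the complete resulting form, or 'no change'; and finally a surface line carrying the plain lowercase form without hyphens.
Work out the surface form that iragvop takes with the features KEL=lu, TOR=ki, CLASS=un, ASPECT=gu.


underlying: iragvop-fe-daf-u-nev
1. 0 -> a / C _ C: inserts after position(s) 4, 7: iragavopafedafunev
2. g -> k, v -> f / _ #: fires at position(s) 18: iragavopafedafunef
surface: iragavopafedafunef


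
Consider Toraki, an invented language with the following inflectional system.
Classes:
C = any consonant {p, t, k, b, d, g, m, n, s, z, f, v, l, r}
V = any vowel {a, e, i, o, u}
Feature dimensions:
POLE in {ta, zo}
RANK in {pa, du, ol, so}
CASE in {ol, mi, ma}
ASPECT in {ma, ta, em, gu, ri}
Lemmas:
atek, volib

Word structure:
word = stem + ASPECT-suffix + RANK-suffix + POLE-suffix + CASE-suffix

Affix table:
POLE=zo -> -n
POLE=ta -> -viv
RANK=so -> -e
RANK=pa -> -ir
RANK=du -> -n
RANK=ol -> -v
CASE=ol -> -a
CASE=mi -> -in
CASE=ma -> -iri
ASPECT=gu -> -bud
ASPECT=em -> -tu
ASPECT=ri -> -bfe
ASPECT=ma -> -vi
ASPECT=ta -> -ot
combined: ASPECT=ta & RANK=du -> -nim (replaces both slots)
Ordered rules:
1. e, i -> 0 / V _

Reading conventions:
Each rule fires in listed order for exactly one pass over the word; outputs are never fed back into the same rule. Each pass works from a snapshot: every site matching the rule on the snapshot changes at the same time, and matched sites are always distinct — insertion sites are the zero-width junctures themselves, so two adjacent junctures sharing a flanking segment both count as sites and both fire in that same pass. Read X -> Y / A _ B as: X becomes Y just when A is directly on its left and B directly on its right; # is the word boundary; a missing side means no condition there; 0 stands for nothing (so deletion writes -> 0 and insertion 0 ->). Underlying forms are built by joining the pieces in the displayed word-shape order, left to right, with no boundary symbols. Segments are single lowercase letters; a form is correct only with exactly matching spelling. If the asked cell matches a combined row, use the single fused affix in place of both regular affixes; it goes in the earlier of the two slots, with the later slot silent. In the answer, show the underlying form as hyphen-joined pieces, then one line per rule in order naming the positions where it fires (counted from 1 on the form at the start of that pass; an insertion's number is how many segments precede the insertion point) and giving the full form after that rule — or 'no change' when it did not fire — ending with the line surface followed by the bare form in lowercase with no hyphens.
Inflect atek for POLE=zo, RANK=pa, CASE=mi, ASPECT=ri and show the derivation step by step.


underlying: atek-bfe-ir-n-in
1. e, i -> 0 / V _: fires at position(s) 8: atekbfernin
surface: atekbfernin


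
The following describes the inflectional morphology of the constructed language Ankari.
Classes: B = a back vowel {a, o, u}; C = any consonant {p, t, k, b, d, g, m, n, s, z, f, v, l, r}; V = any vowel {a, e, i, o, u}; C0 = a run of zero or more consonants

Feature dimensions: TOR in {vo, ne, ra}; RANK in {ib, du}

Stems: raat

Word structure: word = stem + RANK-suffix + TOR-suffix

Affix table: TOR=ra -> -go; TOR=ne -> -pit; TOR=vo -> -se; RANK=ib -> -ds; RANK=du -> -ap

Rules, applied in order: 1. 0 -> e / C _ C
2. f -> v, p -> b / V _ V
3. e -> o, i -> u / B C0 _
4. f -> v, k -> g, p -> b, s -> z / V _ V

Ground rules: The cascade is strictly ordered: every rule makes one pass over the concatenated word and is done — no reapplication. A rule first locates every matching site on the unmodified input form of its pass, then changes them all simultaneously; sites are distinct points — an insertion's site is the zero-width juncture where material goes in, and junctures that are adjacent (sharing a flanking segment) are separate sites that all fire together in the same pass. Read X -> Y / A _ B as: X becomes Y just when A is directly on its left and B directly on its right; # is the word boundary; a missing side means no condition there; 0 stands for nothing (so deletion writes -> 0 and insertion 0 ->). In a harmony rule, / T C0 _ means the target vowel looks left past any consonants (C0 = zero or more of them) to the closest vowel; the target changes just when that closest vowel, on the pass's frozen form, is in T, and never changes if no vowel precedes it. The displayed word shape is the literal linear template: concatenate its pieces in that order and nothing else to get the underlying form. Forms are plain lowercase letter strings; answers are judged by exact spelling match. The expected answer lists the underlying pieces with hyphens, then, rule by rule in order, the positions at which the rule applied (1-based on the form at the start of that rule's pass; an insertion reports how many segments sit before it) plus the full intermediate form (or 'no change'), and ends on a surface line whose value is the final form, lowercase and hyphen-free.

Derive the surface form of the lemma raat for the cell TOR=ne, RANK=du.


underlying: raat-ap-pit
1. 0 -> e / C _ C: inserts after position(s) 6: raatapepit
2. f -> v, p -> b / V _ V: fires at position(s) 6, 8: raatabebit
3. e -> o, i -> u / B C0 _: fires at position(s) 7: raatabobit
4. f -> v, k -> g, p -> b, s -> z / V _ V: no change
surface: raatabobit


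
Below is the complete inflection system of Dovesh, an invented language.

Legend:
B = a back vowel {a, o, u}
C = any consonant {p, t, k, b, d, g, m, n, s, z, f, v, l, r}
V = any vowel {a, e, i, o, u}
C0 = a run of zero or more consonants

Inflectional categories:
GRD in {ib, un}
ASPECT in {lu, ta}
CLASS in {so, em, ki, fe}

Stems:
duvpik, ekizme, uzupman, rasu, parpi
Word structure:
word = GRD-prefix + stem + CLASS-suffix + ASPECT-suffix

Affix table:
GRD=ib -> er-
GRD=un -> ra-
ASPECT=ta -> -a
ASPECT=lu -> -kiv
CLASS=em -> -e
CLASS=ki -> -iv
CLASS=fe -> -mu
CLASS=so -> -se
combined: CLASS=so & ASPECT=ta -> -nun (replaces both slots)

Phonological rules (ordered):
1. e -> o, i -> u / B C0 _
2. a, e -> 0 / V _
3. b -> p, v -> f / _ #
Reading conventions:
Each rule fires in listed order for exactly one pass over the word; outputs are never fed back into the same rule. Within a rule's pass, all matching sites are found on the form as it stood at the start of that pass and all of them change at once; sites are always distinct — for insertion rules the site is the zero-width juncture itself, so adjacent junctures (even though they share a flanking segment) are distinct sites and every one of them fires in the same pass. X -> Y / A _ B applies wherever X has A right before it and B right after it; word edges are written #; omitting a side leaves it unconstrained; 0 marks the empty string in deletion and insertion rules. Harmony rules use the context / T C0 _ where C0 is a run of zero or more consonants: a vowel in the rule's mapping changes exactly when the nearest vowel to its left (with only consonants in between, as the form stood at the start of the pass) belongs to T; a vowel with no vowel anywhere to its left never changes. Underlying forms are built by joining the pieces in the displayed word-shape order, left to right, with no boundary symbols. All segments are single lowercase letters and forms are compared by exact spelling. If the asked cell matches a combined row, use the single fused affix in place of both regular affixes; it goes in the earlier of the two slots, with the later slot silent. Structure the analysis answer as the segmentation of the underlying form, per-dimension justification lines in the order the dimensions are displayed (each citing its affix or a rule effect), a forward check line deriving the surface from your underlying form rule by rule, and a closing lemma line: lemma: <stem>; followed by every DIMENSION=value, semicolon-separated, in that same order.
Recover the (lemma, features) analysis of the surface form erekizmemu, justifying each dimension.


underlying: er-ekizme-mu-a
GRD=ib - signalled by the affix er-
ASPECT=ta - signalled by the affix -a
CLASS=fe - signalled by the affix -mu
check: erekizmemua -> erekizmemua -> erekizmemu -> erekizmemu
lemma: ekizme; GRD=ib; ASPECT=ta; CLASS=fe


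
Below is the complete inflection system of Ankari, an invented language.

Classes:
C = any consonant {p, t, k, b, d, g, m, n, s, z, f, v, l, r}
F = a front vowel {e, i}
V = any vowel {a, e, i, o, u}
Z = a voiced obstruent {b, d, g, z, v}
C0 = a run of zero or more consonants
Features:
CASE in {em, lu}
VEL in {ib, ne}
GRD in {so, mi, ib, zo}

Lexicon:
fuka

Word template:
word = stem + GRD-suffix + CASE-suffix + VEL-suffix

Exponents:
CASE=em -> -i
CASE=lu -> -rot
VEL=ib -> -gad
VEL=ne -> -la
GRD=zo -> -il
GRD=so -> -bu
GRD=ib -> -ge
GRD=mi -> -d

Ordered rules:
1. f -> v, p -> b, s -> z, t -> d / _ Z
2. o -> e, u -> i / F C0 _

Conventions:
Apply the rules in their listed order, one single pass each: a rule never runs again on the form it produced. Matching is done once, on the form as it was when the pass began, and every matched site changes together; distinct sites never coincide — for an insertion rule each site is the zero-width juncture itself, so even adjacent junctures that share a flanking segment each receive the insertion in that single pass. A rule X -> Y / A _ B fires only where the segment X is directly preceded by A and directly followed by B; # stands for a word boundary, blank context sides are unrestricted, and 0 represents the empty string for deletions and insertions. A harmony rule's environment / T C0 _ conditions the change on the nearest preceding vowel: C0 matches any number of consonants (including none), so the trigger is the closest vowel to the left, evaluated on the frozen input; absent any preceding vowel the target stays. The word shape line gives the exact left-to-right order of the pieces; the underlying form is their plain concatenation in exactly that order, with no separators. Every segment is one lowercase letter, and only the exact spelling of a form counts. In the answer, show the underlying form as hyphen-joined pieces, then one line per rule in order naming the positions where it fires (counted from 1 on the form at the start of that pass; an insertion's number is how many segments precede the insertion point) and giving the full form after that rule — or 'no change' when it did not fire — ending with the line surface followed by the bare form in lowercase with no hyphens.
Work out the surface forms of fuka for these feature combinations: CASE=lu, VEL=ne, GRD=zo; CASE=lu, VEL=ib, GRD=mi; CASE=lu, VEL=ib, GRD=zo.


cell CASE=lu, VEL=ne, GRD=zo:
underlying: fuka-il-rot-la
1. f -> v, p -> b, s -> z, t -> d / _ Z: no change
2. o -> e, u -> i / F C0 _: fires at position(s) 8: fukailretla
surface: fukailretla

cell CASE=lu, VEL=ib, GRD=mi:
underlying: fuka-d-rot-gad
1. f -> v, p -> b, s -> z, t -> d / _ Z: fires at position(s) 8: fukadrodgad
2. o -> e, u -> i / F C0 _: no change
surface: fukadrodgad

cell CASE=lu, VEL=ib, GRD=zo:
underlying: fuka-il-rot-gad
1. f -> v, p -> b, s -> z, t -> d / _ Z: fires at position(s) 9: fukailrodgad
2. o -> e, u -> i / F C0 _: fires at position(s) 8: fukailredgad
surface: fukailredgad


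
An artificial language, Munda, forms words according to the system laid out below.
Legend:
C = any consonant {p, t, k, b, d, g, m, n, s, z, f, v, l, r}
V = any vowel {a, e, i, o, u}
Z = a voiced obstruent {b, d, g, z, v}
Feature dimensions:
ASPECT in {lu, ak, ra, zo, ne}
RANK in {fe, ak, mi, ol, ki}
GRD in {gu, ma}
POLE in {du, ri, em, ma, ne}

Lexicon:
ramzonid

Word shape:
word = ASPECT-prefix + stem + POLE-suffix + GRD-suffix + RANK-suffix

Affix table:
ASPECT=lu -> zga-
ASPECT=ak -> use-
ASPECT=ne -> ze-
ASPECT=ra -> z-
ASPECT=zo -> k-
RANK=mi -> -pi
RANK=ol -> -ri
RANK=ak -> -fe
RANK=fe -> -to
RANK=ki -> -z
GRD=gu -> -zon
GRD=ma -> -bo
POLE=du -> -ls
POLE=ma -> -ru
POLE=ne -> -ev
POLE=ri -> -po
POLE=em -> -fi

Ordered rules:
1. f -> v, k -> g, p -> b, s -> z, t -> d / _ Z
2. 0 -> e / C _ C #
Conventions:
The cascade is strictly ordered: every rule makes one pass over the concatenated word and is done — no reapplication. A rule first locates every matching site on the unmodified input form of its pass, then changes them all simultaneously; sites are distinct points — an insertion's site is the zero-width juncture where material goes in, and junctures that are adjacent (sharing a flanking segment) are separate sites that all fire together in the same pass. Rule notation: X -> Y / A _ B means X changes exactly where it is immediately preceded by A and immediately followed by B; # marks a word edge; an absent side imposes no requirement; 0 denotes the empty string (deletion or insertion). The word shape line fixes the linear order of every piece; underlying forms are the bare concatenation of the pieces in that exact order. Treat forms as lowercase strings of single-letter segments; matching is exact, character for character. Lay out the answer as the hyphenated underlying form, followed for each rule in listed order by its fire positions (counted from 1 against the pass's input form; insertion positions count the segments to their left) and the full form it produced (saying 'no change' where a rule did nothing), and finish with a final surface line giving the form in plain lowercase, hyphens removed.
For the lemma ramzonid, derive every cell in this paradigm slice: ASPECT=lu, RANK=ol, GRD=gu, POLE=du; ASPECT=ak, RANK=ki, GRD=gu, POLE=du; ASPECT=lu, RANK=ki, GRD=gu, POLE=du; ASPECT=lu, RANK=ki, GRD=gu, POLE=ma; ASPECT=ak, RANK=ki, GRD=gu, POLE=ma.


cell ASPECT=lu, RANK=ol, GRD=gu, POLE=du:
underlying: zga-ramzonid-ls-zon-ri
1. f -> v, k -> g, p -> b, s -> z, t -> d / _ Z: fires at position(s) 13: zgaramzonidlzzonri
2. 0 -> e / C _ C #: no change
surface: zgaramzonidlzzonri

cell ASPECT=ak, RANK=ki, GRD=gu, POLE=du:
underlying: use-ramzonid-ls-zon-z
1. f -> v, k -> g, p -> b, s -> z, t -> d / _ Z: fires at position(s) 13: useramzonidlzzonz
2. 0 -> e / C _ C #: inserts after position(s) 16: useramzonidlzzonez
surface: useramzonidlzzonez

cell ASPECT=lu, RANK=ki, GRD=gu, POLE=du:
underlying: zga-ramzonid-ls-zon-z
1. f -> v, k -> g, p -> b, s -> z, t -> d / _ Z: fires at position(s) 13: zgaramzonidlzzonz
2. 0 -> e / C _ C #: inserts after position(s) 16: zgaramzonidlzzonez
surface: zgaramzonidlzzonez

cell ASPECT=lu, RANK=ki, GRD=gu, POLE=ma:
underlying: zga-ramzonid-ru-zon-z
1. f -> v, k -> g, p -> b, s -> z, t -> d / _ Z: no change
2. 0 -> e / C _ C #: inserts after position(s) 16: zgaramzonidruzonez
surface: zgaramzonidruzonez

cell ASPECT=ak, RANK=ki, GRD=gu, POLE=ma:
underlying: use-ramzonid-ru-zon-z
1. f -> v, k -> g, p -> b, s -> z, t -> d / _ Z: no change
2. 0 -> e / C _ C #: inserts after position(s) 16: useramzonidruzonez
surface: useramzonidruzonez


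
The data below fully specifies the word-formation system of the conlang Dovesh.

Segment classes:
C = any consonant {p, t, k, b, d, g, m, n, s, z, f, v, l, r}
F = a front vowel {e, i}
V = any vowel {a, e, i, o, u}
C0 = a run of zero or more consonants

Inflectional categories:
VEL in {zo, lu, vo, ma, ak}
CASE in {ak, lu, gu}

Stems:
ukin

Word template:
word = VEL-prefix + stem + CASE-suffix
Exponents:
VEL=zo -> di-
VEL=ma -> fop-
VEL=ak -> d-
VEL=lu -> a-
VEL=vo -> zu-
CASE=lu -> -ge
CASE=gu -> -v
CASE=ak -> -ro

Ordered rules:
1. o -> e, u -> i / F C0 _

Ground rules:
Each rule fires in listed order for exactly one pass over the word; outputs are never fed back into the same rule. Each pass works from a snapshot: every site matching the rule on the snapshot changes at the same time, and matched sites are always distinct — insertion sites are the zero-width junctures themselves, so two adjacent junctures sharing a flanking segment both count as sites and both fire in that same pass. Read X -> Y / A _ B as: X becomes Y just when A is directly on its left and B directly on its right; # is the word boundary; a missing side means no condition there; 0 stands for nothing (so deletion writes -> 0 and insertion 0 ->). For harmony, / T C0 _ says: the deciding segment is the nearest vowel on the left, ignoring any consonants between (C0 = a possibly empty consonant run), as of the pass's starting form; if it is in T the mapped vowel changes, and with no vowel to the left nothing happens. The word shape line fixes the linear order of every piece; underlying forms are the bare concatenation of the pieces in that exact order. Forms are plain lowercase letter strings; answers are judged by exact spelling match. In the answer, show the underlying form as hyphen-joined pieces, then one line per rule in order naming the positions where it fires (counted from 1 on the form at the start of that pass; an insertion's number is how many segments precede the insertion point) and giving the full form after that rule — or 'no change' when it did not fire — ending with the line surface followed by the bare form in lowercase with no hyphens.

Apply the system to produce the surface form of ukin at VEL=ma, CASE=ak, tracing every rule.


underlying: fop-ukin-ro
1. o -> e, u -> i / F C0 _: fires at position(s) 9: fopukinre
surface: fopukinre


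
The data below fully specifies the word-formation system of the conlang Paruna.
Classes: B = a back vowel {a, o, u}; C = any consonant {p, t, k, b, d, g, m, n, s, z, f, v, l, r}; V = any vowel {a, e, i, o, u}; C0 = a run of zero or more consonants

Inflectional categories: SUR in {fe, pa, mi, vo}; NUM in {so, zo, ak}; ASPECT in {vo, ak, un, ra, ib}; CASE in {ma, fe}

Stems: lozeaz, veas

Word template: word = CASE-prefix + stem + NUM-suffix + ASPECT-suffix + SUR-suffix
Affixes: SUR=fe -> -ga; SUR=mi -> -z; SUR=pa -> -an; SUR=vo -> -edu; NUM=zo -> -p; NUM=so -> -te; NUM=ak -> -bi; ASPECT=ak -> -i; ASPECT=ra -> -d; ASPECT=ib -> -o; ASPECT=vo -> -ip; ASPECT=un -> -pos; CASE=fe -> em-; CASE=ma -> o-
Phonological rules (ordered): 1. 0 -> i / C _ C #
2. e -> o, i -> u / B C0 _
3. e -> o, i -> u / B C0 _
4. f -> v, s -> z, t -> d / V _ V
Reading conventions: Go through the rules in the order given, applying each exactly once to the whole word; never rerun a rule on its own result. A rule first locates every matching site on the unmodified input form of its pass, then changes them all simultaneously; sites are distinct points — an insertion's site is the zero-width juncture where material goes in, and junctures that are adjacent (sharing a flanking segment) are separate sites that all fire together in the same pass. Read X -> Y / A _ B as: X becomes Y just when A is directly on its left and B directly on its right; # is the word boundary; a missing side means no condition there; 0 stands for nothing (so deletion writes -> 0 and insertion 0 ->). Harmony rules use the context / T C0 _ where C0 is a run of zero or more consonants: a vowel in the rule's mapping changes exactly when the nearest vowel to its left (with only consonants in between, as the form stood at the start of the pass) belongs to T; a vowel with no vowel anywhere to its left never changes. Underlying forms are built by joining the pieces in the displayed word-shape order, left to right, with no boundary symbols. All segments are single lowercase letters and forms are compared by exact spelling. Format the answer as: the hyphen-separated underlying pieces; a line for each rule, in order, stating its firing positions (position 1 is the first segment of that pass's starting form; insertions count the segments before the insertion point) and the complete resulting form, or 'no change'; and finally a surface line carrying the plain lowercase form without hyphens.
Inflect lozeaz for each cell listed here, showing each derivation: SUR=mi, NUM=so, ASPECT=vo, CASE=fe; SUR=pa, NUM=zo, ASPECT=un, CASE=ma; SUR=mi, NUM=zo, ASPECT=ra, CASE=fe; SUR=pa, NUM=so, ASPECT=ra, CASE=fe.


cell SUR=mi, NUM=so, ASPECT=vo, CASE=fe:
underlying: em-lozeaz-te-ip-z
1. 0 -> i / C _ C #: inserts after position(s) 12: emlozeazteipiz
2. e -> o, i -> u / B C0 _: fires at position(s) 6, 10: emlozoaztoipiz
3. e -> o, i -> u / B C0 _: fires at position(s) 11: emlozoaztoupiz
4. f -> v, s -> z, t -> d / V _ V: no change
surface: emlozoaztoupiz

cell SUR=pa, NUM=zo, ASPECT=un, CASE=ma:
underlying: o-lozeaz-p-pos-an
1. 0 -> i / C _ C #: no change
2. e -> o, i -> u / B C0 _: fires at position(s) 5: olozoazpposan
3. e -> o, i -> u / B C0 _: no change
4. f -> v, s -> z, t -> d / V _ V: fires at position(s) 11: olozoazppozan
surface: olozoazppozan

cell SUR=mi, NUM=zo, ASPECT=ra, CASE=fe:
underlying: em-lozeaz-p-d-z
1. 0 -> i / C _ C #: inserts after position(s) 10: emlozeazpdiz
2. e -> o, i -> u / B C0 _: fires at position(s) 6, 11: emlozoazpduz
3. e -> o, i -> u / B C0 _: no change
4. f -> v, s -> z, t -> d / V _ V: no change
surface: emlozoazpduz

cell SUR=pa, NUM=so, ASPECT=ra, CASE=fe:
underlying: em-lozeaz-te-d-an
1. 0 -> i / C _ C #: no change
2. e -> o, i -> u / B C0 _: fires at position(s) 6, 10: emlozoaztodan
3. e -> o, i -> u / B C0 _: no change
4. f -> v, s -> z, t -> d / V _ V: no change
surface: emlozoaztodan
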